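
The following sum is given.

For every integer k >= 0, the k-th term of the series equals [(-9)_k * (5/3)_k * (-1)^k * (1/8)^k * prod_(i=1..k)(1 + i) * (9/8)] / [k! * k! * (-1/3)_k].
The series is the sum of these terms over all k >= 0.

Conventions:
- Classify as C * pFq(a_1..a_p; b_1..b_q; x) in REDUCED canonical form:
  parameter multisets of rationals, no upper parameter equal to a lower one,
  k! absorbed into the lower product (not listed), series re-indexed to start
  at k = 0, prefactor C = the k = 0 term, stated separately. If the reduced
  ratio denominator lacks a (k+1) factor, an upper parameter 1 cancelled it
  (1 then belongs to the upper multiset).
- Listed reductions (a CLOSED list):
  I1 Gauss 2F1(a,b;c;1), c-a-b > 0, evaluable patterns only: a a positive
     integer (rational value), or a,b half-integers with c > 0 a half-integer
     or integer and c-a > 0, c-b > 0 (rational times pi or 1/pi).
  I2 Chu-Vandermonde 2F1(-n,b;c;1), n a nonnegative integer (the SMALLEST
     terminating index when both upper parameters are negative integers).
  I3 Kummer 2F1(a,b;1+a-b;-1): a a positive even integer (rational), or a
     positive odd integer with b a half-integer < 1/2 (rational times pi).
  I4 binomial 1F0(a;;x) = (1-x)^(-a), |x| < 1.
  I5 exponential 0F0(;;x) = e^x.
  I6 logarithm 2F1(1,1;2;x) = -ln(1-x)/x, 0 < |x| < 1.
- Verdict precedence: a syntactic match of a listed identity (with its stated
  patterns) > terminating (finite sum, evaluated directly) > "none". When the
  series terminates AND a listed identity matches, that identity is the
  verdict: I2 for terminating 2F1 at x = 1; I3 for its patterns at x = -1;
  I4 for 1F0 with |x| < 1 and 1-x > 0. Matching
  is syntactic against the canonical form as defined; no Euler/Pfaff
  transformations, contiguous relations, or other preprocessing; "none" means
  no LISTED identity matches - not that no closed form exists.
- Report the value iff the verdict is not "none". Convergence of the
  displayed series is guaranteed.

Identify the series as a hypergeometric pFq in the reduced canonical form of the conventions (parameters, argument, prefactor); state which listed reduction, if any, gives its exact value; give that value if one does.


This is 9/8 * 3F2(-9, 5/3, 2; -1/3, 1; -1/8) in reduced canonical form. Verdict: terminating (-9 upstairs). 10 nonzero terms in all; added directly. Value: -53076606993/536870912.

Key observation: with t_0 = 9/8, the denominator's factorial ratio (C = 9/8, x = -1/8) is a lower Pochhammer.
Term ratio: r(k) = (-1/8) * (k-9) (k+5/3) (k+2) / [(k-1/3) (k+1) (k+1)] - rational; roots negated = parameters, x = (-1/8), C = 9/8.


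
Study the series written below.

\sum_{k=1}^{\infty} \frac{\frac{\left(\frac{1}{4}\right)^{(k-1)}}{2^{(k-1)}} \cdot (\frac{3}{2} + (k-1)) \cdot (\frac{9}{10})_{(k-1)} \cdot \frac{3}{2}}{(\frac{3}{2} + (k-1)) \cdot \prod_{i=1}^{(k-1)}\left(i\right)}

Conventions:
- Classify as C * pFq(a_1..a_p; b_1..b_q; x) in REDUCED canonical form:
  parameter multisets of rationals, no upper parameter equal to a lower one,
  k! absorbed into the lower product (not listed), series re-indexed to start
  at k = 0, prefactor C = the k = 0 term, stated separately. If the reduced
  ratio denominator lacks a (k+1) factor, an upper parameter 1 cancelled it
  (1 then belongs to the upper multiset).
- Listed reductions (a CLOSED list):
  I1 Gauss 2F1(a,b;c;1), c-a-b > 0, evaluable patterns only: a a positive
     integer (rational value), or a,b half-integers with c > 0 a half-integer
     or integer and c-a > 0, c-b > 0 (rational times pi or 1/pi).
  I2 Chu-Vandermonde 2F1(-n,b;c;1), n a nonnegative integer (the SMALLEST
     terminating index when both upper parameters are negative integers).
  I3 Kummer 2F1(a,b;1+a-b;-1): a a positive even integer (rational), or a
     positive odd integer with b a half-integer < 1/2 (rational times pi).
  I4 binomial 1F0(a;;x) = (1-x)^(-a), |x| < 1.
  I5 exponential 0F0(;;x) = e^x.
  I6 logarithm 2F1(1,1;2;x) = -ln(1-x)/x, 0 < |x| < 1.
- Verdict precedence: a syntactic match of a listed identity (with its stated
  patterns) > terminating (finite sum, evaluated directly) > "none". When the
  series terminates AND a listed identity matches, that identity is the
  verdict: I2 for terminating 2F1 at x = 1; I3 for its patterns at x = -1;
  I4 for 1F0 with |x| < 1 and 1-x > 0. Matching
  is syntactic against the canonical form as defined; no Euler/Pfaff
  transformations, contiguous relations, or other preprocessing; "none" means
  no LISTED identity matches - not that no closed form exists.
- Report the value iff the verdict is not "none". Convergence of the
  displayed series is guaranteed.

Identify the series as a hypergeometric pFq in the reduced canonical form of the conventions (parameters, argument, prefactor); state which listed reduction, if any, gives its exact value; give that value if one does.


With C = \frac{3}{2}: the canonical form is 1F0(\frac{9}{10}; -; \frac{1}{8}). Verdict: the binomial series (I4) matches (the 1F0 binomial series: exponent -9/10, x = \frac{1}{8}). Value: \frac{3}{2} \cdot \left(\frac{7}{8}\right)^{-\frac{9}{10}}.

Key step: t_0 = \frac{3}{2} here, and striking the common factor k + 3/2 reduces the term (prefactor 3/2).
Step ratio: r(k) = \frac{1}{8} * (k+\frac{9}{10}) / [(k+1)] - rational in k. x = \frac{1}{8}; t_0 = \frac{3}{2}; negate the roots.


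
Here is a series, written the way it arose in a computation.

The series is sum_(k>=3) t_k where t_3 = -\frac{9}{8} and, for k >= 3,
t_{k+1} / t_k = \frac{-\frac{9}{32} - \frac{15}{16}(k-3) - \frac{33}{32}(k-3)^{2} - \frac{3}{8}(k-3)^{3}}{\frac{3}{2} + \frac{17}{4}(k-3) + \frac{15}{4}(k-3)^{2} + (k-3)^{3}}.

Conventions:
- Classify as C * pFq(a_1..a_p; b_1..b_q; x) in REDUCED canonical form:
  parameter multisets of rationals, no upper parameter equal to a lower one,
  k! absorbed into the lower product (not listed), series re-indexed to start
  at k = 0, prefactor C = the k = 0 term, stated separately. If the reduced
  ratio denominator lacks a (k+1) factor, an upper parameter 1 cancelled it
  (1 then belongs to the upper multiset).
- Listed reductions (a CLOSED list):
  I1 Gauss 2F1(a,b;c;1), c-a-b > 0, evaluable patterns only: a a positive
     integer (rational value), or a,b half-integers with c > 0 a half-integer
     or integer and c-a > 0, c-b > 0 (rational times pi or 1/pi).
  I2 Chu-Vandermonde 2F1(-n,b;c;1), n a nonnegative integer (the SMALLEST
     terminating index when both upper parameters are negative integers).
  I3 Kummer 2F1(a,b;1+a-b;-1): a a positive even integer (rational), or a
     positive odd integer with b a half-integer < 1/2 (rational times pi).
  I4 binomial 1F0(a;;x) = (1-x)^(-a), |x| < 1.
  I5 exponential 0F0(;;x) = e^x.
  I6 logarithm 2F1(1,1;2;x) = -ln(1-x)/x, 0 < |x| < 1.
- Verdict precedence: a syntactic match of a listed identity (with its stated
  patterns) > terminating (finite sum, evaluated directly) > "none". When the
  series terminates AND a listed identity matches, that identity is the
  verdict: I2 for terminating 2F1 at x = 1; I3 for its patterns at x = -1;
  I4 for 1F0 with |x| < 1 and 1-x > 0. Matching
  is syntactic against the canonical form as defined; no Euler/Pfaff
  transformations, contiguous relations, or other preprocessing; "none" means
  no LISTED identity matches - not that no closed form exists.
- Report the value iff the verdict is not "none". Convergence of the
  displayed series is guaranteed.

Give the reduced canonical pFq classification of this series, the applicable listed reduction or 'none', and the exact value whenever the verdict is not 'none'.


Canonical form: C = -\frac{9}{8} times 2F1 with upper {1, 1}, lower {2}, x = -\frac{3}{8}. Verdict (x = -\frac{3}{8}): the I6 logarithm reduction applies (the logarithm: parameters (1,1;2), x = -\frac{3}{8}). Sum: \left(-3\right) \cdot \ln\left(\frac{11}{8}\right).

The tell: t_0 being -\frac{9}{8}, roots of the ratio polynomials (C = -9/8) are the negated parameters.
Consecutive-term ratio: r(k) = -\frac{3}{8} * (k+1) (k+1) / [(k+2) (k+1)] - rational; roots negated = parameters, x = -\frac{3}{8}, C = -\frac{9}{8}.


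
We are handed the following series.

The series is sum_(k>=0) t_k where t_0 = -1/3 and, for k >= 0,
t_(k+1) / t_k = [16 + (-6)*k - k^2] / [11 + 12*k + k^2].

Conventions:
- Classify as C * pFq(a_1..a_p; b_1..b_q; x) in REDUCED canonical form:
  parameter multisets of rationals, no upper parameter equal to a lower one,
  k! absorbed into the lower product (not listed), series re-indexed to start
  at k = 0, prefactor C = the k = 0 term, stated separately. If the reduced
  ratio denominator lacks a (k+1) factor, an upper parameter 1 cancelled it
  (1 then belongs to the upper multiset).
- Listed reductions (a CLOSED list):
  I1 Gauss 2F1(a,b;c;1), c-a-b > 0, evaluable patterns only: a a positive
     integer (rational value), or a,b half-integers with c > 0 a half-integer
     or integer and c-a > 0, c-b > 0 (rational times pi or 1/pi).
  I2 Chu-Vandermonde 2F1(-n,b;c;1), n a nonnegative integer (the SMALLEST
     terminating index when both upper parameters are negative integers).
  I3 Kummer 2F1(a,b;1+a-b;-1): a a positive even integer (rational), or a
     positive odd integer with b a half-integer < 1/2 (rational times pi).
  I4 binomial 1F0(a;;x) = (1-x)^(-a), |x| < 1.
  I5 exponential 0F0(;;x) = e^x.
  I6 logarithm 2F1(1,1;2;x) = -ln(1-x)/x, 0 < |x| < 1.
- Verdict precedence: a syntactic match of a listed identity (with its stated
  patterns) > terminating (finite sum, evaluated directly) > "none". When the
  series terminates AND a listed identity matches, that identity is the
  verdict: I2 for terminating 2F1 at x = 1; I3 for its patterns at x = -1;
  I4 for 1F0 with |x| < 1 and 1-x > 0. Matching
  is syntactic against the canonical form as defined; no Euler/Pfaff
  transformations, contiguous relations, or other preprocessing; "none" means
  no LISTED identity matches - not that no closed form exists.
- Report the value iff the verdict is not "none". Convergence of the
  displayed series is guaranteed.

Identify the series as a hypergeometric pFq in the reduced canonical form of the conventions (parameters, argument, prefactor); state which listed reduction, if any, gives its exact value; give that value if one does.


Canonical form: C = -1/3 times 2F1 with upper {-2, 8}, lower {11}, x = -1. Verdict: Kummer (I3) matches (x = -1; c = 11 equals 1+a-b for upper {-2, 8}: listed pattern). Sum: -1.

The tell: x = (-1) and the expanded ratio factors over Q; C = -1/3, roots give parameters.
Term ratio: r(k) = (-1) * (k-2) (k+8) / [(k+11) (k+1)] ; factor over Q: parameters, x = (-1), and C = -1/3.


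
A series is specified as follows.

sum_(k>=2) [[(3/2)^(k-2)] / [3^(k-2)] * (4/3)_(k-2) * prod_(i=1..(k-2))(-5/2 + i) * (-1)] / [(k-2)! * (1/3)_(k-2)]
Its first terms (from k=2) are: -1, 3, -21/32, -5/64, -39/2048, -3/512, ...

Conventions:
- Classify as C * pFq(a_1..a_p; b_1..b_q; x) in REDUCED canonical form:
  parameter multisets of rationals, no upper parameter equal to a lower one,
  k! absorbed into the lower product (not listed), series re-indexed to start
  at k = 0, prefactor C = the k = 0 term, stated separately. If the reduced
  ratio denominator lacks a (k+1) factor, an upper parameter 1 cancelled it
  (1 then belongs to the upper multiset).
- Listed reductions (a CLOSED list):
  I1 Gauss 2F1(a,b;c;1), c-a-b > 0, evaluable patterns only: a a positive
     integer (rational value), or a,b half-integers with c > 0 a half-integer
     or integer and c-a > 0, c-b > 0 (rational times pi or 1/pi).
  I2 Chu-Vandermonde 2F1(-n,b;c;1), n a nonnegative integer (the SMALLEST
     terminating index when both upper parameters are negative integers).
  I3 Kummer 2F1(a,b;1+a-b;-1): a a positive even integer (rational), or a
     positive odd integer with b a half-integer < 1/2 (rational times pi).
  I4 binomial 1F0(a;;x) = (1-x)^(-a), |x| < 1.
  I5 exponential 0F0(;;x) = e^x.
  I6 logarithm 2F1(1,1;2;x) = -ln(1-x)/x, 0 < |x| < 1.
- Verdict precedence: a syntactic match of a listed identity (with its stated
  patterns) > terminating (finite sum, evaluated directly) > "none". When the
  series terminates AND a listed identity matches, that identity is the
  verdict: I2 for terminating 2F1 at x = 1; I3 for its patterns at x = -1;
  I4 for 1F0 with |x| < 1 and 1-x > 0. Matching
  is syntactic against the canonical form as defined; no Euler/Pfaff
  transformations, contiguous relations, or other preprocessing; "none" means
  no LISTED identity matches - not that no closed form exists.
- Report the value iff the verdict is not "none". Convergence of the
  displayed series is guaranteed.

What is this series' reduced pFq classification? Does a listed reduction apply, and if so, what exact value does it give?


Canonical form: C = -1 times 2F1 with upper {-3/2, 4/3}, lower {1/3}, x = 1/2. Verdict: none - this 2F1 at x = 1/2 matches no listed pattern, and upper {-3/2, 4/3} holds no stopper.

Key step: from the first term -1: the two k-th powers (C = -1) combine into one argument.
Step ratio: r(k) = (1/2) * (k-3/2) (k+4/3) / [(k+1/3) (k+1)] ; factor over Q: parameters, x = (1/2), and C = -1.


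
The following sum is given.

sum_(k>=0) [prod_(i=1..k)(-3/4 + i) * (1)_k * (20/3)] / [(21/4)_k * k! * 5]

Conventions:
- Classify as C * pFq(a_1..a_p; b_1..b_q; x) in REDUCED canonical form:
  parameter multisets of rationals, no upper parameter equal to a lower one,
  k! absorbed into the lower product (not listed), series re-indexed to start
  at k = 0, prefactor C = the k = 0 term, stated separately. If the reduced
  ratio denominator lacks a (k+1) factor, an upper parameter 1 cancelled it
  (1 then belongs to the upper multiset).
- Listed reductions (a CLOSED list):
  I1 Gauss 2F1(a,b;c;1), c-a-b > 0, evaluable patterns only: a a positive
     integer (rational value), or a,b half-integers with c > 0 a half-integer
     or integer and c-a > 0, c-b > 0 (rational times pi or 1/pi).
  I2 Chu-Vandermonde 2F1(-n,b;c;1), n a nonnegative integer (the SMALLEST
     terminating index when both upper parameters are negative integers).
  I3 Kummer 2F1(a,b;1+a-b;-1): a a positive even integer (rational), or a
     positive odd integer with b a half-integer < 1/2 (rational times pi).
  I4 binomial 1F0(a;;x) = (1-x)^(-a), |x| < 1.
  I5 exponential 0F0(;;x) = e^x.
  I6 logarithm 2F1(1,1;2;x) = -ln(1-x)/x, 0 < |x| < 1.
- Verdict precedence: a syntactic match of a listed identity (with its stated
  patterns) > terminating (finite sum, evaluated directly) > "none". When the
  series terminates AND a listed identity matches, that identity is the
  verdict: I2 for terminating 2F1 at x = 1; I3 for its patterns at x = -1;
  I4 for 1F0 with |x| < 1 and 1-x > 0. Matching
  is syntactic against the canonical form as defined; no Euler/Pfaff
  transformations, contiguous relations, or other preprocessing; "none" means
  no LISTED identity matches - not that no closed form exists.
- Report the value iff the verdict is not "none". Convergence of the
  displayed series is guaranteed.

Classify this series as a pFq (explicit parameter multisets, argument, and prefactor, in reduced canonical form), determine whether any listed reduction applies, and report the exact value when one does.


With C = 4/3: the canonical form is 2F1(1/4, 1; 21/4; 1). Verdict (x = 1): the Gauss summation I1 applies (x = 1: the Gamma ratio telescopes since c-a-b = 4 > 0 and a = 1 in Z>0). Its exact value is 17/12.

First insight: with t_0 = 4/3, the running product (prefactor 4/3) telescopes to a rising factorial.
Adjacent-term ratio: r(k) = 1 * (k+1/4) (k+1) / [(k+21/4) (k+1)] - rational in k. x = 1; t_0 = 4/3; negate the roots.


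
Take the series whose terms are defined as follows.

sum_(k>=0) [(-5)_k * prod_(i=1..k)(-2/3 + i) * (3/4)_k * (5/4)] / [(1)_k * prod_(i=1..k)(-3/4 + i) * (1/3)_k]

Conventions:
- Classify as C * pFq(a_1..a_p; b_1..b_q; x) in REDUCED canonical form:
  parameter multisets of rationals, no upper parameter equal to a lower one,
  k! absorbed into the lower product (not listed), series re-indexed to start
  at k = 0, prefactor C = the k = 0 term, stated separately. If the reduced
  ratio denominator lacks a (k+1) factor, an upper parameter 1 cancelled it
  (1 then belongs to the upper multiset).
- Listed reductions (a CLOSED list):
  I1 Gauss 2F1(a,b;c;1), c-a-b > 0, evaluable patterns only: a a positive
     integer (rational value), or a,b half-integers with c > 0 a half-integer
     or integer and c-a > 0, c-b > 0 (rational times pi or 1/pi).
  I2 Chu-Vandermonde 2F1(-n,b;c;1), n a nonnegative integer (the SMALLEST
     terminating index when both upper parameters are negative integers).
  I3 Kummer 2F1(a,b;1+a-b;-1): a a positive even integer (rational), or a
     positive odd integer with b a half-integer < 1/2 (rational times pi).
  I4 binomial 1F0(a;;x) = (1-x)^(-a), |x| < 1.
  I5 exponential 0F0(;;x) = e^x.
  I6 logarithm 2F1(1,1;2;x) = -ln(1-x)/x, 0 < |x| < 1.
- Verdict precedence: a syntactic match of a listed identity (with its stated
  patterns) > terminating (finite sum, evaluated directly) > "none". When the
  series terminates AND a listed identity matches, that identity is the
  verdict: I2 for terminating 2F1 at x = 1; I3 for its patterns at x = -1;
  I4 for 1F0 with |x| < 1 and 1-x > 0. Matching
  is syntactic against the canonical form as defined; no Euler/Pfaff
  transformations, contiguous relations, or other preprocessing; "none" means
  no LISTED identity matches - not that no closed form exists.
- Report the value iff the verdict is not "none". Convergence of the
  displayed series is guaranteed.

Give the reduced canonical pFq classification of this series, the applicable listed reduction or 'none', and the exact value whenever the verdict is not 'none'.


Canonical form: C = 5/4 times 2F1 with upper {-5, 3/4}, lower {1/4}, x = 1. Verdict: Vandermonde's identity (I2) applies (terminating 2F1 at x = 1 with n = 5, b = 3/4, c = 1/4). Its exact value is -280/663.

Key observation: from the first term 5/4: the lower running product (prefactor 5/4) is a rising factorial.
Step ratio: r(k) = 1 * (k-5) (k+3/4) / [(k+1/4) (k+1)] ; factor over Q: parameters, x = 1, and C = 5/4.


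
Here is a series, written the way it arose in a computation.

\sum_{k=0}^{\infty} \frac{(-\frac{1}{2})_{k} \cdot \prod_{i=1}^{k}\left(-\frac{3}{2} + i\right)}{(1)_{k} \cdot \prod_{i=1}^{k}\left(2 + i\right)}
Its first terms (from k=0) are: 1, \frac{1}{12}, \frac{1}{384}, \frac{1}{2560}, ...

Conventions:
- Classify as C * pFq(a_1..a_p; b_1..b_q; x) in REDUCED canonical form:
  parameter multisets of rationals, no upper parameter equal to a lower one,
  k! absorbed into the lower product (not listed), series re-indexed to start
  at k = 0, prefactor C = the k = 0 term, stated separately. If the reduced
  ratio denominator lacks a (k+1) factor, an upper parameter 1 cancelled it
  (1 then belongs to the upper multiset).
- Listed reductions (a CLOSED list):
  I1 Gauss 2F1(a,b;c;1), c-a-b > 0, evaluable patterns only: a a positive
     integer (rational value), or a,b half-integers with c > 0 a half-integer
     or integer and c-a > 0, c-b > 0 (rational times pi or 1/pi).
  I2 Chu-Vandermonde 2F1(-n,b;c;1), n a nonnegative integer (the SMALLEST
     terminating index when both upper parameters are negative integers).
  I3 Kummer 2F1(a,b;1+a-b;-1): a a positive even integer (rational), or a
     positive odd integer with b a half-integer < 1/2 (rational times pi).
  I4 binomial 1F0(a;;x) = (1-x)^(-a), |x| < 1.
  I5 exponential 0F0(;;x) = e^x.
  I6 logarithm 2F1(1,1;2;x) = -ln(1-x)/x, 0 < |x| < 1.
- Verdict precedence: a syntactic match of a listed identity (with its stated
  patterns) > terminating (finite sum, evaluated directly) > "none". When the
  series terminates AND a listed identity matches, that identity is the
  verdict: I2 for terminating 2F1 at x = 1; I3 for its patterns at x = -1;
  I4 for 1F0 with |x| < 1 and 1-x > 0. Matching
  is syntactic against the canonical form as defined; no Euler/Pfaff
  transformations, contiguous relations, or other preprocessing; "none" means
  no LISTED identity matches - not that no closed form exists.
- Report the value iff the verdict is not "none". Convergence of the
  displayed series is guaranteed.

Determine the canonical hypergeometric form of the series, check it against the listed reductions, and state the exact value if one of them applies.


This is 1 * 2F1(-\frac{1}{2}, -\frac{1}{2}; 3; 1) in reduced canonical form. Verdict (x = 1): Gauss (I1, half-integer pattern) applies (x = 1; upper {-\frac{1}{2}, -\frac{1}{2}} half-integers, c = 3 in the evaluable pattern). Exact value: \frac{256}{75} / \pi.

First insight: t_0 being 1, the lower running product (prefactor 1) is a rising factorial.
Consecutive-term ratio: r(k) = 1 * (k-\frac{1}{2}) (k-\frac{1}{2}) / [(k+3) (k+1)] - poly over poly, x = 1 from leading terms; C = 1 at k = 0.


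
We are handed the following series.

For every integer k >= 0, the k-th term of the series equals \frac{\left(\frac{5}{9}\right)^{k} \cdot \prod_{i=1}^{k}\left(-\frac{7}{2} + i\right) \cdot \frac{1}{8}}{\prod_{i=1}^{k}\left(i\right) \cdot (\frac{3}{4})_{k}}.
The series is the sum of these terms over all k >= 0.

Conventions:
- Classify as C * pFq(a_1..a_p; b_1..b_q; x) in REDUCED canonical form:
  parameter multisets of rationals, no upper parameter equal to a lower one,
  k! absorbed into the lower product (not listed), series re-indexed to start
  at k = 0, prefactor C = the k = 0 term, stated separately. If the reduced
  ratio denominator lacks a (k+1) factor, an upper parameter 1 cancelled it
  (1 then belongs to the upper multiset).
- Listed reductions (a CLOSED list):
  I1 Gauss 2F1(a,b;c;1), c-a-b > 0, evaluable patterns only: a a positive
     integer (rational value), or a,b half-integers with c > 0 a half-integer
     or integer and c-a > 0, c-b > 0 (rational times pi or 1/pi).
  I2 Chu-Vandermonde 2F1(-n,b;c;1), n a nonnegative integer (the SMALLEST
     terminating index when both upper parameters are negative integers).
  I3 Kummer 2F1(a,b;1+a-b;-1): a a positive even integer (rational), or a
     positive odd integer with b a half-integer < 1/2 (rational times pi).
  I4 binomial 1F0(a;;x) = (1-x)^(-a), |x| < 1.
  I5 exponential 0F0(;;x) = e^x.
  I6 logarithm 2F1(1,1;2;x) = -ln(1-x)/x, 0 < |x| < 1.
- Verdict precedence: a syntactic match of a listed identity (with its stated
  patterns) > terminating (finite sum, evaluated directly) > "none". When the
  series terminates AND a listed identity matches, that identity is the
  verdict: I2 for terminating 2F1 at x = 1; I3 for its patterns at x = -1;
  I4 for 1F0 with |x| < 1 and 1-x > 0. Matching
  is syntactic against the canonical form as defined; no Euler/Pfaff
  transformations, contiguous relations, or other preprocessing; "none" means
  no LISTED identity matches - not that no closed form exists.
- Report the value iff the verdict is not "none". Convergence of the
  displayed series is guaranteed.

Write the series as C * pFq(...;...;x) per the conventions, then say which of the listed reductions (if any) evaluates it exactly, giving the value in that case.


Prefactor \frac{1}{8}, argument \frac{5}{9}: 1F1 with upper {-\frac{5}{2}} over lower {\frac{3}{4}}. Verdict: none - at argument \frac{5}{9} the multisets {-\frac{5}{2}} ; {\frac{3}{4}} match no listed identity.

The tell: with t_0 = \frac{1}{8}, the product of the first k integers (C = 1/8) is k!.
Adjacent-term ratio: r(k) = \frac{5}{9} * (k-\frac{5}{2}) / [(k+\frac{3}{4}) (k+1)] - poly over poly, x = \frac{5}{9} from leading terms; C = \frac{1}{8} at k = 0.


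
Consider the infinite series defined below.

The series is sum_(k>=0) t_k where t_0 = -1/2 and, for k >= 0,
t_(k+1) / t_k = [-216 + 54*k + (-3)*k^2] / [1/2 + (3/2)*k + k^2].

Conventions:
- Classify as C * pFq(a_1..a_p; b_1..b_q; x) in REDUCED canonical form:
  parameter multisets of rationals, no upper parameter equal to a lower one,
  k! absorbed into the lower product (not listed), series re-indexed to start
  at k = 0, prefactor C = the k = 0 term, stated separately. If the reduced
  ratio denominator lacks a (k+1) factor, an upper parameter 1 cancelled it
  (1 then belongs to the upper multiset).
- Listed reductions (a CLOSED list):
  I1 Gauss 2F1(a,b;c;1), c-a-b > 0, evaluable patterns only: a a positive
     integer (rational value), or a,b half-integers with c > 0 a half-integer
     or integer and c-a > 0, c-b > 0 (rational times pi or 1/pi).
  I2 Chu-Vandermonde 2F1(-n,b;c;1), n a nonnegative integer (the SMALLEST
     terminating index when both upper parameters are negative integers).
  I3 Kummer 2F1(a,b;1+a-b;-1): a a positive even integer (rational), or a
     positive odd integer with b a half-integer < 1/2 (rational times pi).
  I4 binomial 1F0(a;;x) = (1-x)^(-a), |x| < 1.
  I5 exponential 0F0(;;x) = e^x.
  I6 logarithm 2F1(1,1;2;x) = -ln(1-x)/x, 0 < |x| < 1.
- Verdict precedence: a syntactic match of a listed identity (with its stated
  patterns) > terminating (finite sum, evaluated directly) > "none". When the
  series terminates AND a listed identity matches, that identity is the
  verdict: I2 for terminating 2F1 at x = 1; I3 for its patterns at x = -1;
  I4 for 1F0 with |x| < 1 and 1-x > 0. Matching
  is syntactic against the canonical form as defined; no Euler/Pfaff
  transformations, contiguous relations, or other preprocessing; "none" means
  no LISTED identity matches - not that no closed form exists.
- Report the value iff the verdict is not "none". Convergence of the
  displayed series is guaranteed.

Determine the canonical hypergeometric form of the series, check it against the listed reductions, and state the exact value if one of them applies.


Prefactor -1/2, argument -3: 2F1 with upper {-12, -6} over lower {1/2}. Verdict: terminating. With -6 upstairs the series is a 7-term polynomial sum; evaluated term by term. Exact value: -954727/14.

Key observation: t_0 = -1/2 here, and roots of the ratio polynomials (C = -1/2, x = -3) are the negated parameters.
Ratio: r(k) = (-3) * (k-12) (k-6) / [(k+1/2) (k+1)] ; factor over Q: parameters, x = (-3), and C = -1/2.


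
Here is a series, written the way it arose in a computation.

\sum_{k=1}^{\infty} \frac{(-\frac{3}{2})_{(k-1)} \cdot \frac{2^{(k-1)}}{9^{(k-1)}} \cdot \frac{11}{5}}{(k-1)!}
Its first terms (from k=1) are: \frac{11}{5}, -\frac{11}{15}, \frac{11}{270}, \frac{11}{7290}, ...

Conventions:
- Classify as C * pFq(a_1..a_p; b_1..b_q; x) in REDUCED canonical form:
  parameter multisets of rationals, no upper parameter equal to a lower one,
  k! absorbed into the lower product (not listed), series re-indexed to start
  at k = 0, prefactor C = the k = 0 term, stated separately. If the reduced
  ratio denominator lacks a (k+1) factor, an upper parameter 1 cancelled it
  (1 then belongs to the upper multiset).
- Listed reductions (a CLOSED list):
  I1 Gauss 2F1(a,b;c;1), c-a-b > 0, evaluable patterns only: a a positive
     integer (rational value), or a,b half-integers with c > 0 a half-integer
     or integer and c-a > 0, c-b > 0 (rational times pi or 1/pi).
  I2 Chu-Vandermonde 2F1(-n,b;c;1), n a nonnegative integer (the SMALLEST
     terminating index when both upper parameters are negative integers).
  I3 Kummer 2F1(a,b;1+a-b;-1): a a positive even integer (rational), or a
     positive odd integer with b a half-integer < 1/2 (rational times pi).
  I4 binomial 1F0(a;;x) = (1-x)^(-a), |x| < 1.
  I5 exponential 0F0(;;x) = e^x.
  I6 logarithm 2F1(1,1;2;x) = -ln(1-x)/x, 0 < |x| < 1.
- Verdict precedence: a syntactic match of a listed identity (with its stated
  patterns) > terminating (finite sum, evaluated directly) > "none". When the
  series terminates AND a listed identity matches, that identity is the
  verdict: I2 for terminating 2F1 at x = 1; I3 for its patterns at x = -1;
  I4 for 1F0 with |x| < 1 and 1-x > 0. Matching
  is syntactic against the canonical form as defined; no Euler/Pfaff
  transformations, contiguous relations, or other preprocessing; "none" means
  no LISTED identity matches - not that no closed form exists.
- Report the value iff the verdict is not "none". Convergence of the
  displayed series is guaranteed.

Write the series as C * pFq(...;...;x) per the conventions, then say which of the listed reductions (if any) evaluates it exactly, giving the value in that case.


With C = \frac{11}{5}: the canonical form is 1F0(-\frac{3}{2}; -; \frac{2}{9}). Verdict: this is the I4 binomial reduction (the 1F0 binomial series: exponent 3/2, x = \frac{2}{9}). Exact value: \frac{11}{5} \cdot \left(\frac{7}{9}\right)^{\frac{3}{2}}.

The tell: x = \frac{2}{9} and the two geometric factors (prefactor 11/5) combine into one argument.
Adjacent-term ratio: r(k) = \frac{2}{9} * (k-\frac{3}{2}) / [(k+1)] - rational; roots negated = parameters, x = \frac{2}{9}, C = \frac{11}{5}.


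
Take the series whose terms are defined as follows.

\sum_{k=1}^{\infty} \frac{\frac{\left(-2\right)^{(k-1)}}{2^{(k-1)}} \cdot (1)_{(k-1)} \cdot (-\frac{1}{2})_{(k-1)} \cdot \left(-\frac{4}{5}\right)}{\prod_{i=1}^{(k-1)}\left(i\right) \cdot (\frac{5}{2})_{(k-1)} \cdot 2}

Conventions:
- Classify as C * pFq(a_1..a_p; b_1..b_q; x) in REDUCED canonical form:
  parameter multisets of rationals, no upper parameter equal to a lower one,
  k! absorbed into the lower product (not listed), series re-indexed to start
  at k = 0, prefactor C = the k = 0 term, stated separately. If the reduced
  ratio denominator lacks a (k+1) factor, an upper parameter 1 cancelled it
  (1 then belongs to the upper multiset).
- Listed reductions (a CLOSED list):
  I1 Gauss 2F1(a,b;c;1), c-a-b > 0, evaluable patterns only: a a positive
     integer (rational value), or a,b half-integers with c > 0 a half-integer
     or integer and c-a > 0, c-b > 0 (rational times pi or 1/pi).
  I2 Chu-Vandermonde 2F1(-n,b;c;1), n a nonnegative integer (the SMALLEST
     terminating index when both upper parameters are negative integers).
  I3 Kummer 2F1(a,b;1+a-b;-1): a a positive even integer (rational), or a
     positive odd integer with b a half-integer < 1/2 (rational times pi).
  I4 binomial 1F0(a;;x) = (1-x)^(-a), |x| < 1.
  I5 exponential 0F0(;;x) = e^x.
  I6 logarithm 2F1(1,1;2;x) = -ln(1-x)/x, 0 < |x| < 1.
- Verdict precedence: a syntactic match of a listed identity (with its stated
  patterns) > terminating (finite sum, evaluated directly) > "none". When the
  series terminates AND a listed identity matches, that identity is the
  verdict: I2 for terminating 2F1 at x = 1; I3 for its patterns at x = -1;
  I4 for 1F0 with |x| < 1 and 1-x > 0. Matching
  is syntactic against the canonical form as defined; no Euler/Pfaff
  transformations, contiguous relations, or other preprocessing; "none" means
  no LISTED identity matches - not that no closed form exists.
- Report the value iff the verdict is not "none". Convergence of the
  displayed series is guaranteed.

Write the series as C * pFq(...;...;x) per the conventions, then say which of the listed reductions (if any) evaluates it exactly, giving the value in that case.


The series (x = -1) is 2F1: upper {-\frac{1}{2}, 1}, lower {\frac{5}{2}}, prefactor -\frac{2}{5}. Verdict (x = -1): the Kummer evaluation I3 applies (x = -1; c = \frac{5}{2} equals 1+a-b for upper {-\frac{1}{2}, 1}: listed pattern). Exact value: \left(-\frac{3}{20}\right) \cdot \pi.

The tell: from the first term -\frac{2}{5}: the constant factors (C = -2/5, x = -1) combine into one prefactor.
Consecutive-term ratio: r(k) = -1 * (k-\frac{1}{2}) (k+1) / [(k+\frac{5}{2}) (k+1)] - rational; roots negated = parameters, x = -1, C = -\frac{2}{5}.


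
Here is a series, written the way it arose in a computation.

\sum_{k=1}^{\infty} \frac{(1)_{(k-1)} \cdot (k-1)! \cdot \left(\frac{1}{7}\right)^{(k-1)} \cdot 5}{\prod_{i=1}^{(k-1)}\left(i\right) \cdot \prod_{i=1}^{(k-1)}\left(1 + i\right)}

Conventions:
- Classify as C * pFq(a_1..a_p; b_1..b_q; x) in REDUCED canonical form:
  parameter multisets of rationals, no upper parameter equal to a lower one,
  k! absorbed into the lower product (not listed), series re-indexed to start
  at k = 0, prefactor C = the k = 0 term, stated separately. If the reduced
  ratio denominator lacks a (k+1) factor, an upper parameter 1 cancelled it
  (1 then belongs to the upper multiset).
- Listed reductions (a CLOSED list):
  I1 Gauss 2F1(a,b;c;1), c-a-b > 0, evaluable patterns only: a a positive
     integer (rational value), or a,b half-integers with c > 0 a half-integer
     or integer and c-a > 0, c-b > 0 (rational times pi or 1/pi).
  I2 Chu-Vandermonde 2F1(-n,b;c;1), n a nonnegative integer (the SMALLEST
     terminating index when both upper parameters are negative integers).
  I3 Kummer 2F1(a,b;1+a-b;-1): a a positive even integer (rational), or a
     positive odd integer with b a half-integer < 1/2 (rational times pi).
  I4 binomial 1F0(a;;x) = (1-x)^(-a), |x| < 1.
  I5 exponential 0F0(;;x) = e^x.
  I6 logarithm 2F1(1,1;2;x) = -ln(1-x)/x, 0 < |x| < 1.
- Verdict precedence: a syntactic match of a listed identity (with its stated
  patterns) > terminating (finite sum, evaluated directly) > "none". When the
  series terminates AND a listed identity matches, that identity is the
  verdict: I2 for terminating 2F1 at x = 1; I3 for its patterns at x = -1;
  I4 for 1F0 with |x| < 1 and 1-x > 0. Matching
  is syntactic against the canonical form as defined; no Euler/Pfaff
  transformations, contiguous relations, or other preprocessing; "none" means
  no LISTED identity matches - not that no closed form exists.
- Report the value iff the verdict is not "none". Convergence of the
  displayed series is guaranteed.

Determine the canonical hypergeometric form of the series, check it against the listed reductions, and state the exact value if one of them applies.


At argument \frac{1}{7}: a 2F1 with upper {1, 1}, lower {2}, scaled by C = 5. Verdict at x = \frac{1}{7}: the I6 logarithm reduction matches (the logarithm: parameters (1,1;2), x = \frac{1}{7}). Sum: \left(-35\right) \cdot \ln\left(\frac{6}{7}\right).

The tell: from the first term 5: the factorial ratio (prefactor 5) (k+a-1)!/(a-1)! is a rising factorial (a)_k.
Ratio: r(k) = \frac{1}{7} * (k+1) (k+1) / [(k+2) (k+1)] - poly over poly, x = \frac{1}{7} from leading terms; C = 5 at k = 0.


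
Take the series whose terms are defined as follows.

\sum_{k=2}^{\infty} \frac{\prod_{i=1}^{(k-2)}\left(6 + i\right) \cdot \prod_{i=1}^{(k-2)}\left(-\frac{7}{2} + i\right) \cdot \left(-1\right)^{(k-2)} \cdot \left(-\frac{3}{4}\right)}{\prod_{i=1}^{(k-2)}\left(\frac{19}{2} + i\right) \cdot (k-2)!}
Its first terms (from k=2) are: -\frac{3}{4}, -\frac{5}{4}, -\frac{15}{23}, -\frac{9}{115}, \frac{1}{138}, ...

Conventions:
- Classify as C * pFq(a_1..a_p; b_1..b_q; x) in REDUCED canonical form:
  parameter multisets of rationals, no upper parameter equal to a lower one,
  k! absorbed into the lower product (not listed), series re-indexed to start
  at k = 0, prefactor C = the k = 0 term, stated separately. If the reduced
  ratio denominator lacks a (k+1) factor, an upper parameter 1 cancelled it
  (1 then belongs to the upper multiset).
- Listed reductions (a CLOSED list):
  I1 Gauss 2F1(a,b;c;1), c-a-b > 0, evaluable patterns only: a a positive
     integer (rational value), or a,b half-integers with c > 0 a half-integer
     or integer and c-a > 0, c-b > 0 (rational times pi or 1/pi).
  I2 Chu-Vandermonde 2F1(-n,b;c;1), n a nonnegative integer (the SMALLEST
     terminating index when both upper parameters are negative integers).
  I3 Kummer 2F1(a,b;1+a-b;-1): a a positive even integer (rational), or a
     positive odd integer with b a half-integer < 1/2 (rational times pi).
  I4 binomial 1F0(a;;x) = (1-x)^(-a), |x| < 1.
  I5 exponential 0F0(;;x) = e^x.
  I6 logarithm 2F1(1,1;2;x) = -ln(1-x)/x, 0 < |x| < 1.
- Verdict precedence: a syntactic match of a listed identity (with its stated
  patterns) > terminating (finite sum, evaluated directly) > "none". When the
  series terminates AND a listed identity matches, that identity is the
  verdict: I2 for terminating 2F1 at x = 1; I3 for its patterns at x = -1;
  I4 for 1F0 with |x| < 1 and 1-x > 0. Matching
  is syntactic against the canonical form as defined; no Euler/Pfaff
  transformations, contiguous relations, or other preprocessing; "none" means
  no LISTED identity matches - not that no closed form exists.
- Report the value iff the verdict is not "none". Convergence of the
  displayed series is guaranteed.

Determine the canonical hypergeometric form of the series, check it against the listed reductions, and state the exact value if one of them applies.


This is -\frac{3}{4} * 2F1(-\frac{5}{2}, 7; \frac{21}{2}; -1) in reduced canonical form. Verdict: this is Kummer's theorem (I3) (x = -1; c = \frac{21}{2} equals 1+a-b for upper {-\frac{5}{2}, 7}: listed pattern). Its exact value is \left(-\frac{14549535}{16777216}\right) \cdot \pi.

Key step: t_0 being -\frac{3}{4}, the running product (C = -3/4, x = -1) telescopes to a rising factorial.
Adjacent-term ratio: r(k) = -1 * (k-\frac{5}{2}) (k+7) / [(k+\frac{21}{2}) (k+1)] ; factor over Q: parameters, x = -1, and C = -\frac{3}{4}.


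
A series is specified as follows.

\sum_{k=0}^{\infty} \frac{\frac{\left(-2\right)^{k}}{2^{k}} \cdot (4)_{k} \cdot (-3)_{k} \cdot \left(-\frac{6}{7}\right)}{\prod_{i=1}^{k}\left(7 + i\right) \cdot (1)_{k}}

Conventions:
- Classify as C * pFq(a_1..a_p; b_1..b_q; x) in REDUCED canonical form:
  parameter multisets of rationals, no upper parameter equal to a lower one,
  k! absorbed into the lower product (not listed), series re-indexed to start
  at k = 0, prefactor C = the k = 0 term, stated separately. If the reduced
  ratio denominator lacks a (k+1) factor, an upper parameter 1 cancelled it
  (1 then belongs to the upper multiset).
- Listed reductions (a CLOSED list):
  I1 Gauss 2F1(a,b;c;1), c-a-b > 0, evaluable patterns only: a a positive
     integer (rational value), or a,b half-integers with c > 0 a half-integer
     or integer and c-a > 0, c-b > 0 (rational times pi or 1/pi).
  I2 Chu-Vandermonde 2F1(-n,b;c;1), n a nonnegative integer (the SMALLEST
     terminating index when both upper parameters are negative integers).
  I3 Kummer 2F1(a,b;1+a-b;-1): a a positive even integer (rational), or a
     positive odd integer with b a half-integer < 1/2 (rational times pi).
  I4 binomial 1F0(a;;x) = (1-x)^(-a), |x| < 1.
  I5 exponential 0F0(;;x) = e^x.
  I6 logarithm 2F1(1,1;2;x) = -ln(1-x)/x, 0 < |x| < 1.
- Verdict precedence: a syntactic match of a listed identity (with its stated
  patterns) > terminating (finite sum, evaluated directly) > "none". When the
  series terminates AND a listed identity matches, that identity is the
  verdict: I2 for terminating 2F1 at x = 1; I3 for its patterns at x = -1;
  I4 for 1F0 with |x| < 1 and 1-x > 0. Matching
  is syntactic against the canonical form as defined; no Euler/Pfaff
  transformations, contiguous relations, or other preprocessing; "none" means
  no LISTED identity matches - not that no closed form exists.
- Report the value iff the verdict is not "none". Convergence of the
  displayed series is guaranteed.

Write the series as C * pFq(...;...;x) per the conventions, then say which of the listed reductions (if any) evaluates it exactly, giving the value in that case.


Reduced: x = -1, 2F1, upper = {-3, 4}, lower = {8}, C = -\frac{6}{7}. Verdict at x = -1: Kummer (I3) matches (x = -1; c = 8 equals 1+a-b for upper {-3, 4}: listed pattern). Hence: -3.

Structural cue: with t_0 = -\frac{6}{7}, the two k-th powers (prefactor -6/7) combine into one argument.
Term ratio: r(k) = -1 * (k-3) (k+4) / [(k+8) (k+1)] - rational in k. x = -1; t_0 = -\frac{6}{7}; negate the roots.


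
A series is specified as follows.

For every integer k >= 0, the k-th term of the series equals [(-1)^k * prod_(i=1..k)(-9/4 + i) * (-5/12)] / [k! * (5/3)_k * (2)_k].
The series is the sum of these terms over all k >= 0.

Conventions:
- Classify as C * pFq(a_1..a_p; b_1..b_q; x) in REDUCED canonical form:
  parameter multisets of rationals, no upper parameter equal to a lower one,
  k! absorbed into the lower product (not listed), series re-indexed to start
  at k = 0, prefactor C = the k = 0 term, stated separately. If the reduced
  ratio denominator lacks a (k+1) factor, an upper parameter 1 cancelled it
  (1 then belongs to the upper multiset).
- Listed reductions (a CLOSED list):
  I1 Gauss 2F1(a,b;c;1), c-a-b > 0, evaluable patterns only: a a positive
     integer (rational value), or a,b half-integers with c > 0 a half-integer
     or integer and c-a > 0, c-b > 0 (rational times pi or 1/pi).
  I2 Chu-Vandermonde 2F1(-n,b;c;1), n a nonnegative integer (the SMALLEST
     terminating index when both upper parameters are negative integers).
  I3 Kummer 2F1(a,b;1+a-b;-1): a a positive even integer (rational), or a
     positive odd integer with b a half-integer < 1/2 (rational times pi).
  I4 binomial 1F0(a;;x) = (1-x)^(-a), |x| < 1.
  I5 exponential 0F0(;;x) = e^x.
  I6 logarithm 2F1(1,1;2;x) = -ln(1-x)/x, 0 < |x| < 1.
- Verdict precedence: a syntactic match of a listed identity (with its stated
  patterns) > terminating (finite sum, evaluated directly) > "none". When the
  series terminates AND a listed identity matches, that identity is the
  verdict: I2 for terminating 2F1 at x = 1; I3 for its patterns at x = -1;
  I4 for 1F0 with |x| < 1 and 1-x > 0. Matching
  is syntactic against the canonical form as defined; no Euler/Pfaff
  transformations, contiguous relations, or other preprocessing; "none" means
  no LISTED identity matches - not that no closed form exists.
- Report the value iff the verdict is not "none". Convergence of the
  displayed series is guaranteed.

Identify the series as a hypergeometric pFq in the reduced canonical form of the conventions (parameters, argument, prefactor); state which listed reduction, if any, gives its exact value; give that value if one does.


With C = -5/12: the canonical form is 1F2(-5/4; 5/3, 2; -1). Verdict: none - this 1F2 at x = -1 matches no listed pattern, and upper {-5/4} holds no stopper.

The tell: t_0 being -5/12, the running product (C = -5/12, x = -1) telescopes to a rising factorial.
Ratio: r(k) = (-1) * (k-5/4) / [(k+5/3) (k+2) (k+1)] - rational in k, leading ratio (-1); with t_0 = -5/12, classification follows.
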